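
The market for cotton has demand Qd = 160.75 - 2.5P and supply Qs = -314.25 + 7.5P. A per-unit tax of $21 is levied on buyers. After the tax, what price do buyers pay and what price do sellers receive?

Pre-tax equilibrium: P* = 47.5, Q* = 42.
Tax on buyers shifts demand to Qd = 160.75 − 2.5(P + 21) = 108.25 - 2.5P.
108.25 - 2.5P = -314.25 + 7.5P gives seller price Ps = 42.25; buyers pay Pb = 42.25 + 21 = 63.25.
New quantity: Q = 160.75 − 2.5(63.25) = 2.625.

Buyers pay $63.25, sellers receive $42.25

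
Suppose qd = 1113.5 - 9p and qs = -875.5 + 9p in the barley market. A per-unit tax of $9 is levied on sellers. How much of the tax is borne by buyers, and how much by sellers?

Buyers bear $4.5, sellers bear $4.5

Pre-tax equilibrium: p* = 110.5, q* = 119.
Tax on sellers shifts supply to qs = -875.5 + 9(p − 9) = -956.5 + 9p.
1113.5 - 9p = -956.5 + 9p gives buyer price pb = 115; sellers receive ps = 115 − 9 = 106.
New quantity: q = 1113.5 − 9(115) = 78.5.
Buyer burden = 115 − 110.5 = 4.5; seller burden = 110.5 − 106 = 4.5.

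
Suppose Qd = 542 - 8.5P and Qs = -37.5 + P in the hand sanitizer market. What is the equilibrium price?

P* = 61

Set Qd = Qs: 542 - 8.5P = -37.5 + P.
579.5 = 9.5P, so P* = 61.
Q* = 542 − 8.5(61) = 23.5.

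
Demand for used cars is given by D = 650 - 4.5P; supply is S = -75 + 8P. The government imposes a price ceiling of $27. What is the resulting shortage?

Shortage = 387.5

Equilibrium price would be P* = 58, so the ceiling at 27 binds.
At P = 27: D = 650 − 4.5(27) = 528.5, S = -75 + 8(27) = 141.
Shortage = 528.5 − 141 = 387.5.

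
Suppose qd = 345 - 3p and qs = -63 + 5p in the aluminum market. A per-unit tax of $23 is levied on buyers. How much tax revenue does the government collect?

Tax revenue = 3424.125

Pre-tax equilibrium: p* = 51, q* = 192.
Tax on buyers shifts demand to qd = 345 − 3(p + 23) = 276 - 3p.
276 - 3p = -63 + 5p gives seller price ps = 42.375; buyers pay pb = 42.375 + 23 = 65.375.
New quantity: q = 345 − 3(65.375) = 148.875.
Revenue = 23 × 148.875 = 3424.125.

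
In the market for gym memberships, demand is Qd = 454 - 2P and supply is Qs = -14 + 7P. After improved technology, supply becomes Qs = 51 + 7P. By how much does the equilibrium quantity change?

ΔQ = 130/9

Original equilibrium: P* = 52, Q* = 350.
New equilibrium: 454 - 2P = 51 + 7P, so 403 = 9P and P' = 403/9; Q' = 454 − 2(403/9) = 3280/9.
Change in quantity: 3280/9 − 350 = 130/9.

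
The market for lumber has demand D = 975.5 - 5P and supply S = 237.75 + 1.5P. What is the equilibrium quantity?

Set D = S: 975.5 - 5P = 237.75 + 1.5P.
737.75 = 6.5P, so P* = 113.5.
Q* = 975.5 − 5(113.5) = 408.

Q* = 408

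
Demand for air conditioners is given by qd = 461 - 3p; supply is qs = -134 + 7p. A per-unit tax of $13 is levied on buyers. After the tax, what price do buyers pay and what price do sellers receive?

Pre-tax equilibrium: p* = 59.5, q* = 282.5.
Tax on buyers shifts demand to qd = 461 − 3(p + 13) = 422 - 3p.
422 - 3p = -134 + 7p gives seller price ps = 55.6; buyers pay pb = 55.6 + 13 = 68.6.
New quantity: q = 461 − 3(68.6) = 255.2.

Buyers pay $68.6, sellers receive $55.6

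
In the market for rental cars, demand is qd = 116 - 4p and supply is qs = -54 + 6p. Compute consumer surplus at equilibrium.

Consumer surplus = 288

Equilibrium: 116 - 4p = -54 + 6p gives p* = 17, q* = 48.
Demand choke price (qd = 0): p = 29.
CS = ½(29 − 17)(48) = 288.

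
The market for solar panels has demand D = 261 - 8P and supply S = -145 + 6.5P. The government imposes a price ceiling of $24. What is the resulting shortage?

Equilibrium price would be P* = 28, so the ceiling at 24 binds.
At P = 24: D = 261 − 8(24) = 69, S = -145 + 6.5(24) = 11.
Shortage = 69 − 11 = 58.

Shortage = 58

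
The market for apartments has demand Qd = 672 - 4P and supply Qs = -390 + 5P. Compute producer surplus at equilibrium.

Producer surplus = 4000

Equilibrium: 672 - 4P = -390 + 5P gives P* = 118, Q* = 200.
Supply starts at P = 78 (where Qs = 0).
PS = ½(118 − 78)(200) = 4000.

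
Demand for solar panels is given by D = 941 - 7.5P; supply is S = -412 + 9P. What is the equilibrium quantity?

Q* = 326

Set D = S: 941 - 7.5P = -412 + 9P.
1353 = 16.5P, so P* = 82.
Q* = 941 − 7.5(82) = 326.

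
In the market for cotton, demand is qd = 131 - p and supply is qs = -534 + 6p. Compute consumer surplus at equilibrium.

Consumer surplus = 648

Equilibrium: 131 - p = -534 + 6p gives p* = 95, q* = 36.
Demand choke price (qd = 0): p = 131.
CS = ½(131 − 95)(36) = 648.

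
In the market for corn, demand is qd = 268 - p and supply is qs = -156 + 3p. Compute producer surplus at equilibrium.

Producer surplus = 4374

Equilibrium: 268 - p = -156 + 3p gives p* = 106, q* = 162.
Supply starts at p = 52 (where qs = 0).
PS = ½(106 − 52)(162) = 4374.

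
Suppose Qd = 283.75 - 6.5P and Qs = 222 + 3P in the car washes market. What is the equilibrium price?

Set Qd = Qs: 283.75 - 6.5P = 222 + 3P.
61.75 = 9.5P, so P* = 6.5.
Q* = 283.75 − 6.5(6.5) = 241.5.

P* = 6.5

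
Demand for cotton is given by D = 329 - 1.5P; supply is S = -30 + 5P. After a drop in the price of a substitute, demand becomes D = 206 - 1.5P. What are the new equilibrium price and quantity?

Original equilibrium: P* = 718/13, Q* = 3200/13.
New equilibrium: 206 - 1.5P = -30 + 5P, so 236 = 6.5P and P' = 472/13; Q' = 206 − 1.5(472/13) = 1970/13.

P' = 472/13, Q' = 1970/13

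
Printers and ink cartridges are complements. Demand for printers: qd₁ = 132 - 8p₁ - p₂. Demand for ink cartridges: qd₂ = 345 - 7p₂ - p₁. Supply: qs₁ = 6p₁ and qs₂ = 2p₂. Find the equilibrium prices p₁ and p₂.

p₁ = 6.744, p₂ = 37.584

Market 1: 132 - 8p₁ - p₂ = 6p₁ → 14p₁ + p₂ = 132.
Market 2: 9p₂ + p₁ = 345.
Eliminating p₂: 9×(1) − 1×(2) gives 125p₁ = 843, so p₁ = 6.744.
Back-substitute into (2): p₂ = (345 − 1×6.744) / 9 = 37.584.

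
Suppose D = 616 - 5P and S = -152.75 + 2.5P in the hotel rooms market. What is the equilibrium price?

Set D = S: 616 - 5P = -152.75 + 2.5P.
768.75 = 7.5P, so P* = 102.5.
Q* = 616 − 5(102.5) = 103.5.

P* = 102.5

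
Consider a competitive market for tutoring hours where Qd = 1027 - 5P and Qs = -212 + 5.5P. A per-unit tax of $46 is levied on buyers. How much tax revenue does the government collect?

Tax revenue = 305762/21

Pre-tax equilibrium: P* = 118, Q* = 437.
Tax on buyers shifts demand to Qd = 1027 − 5(P + 46) = 797 - 5P.
797 - 5P = -212 + 5.5P gives seller price Ps = 2018/21; buyers pay Pb = 2018/21 + 46 = 2984/21.
New quantity: Q = 1027 − 5(2984/21) = 6647/21.
Revenue = 46 × 6647/21 = 305762/21.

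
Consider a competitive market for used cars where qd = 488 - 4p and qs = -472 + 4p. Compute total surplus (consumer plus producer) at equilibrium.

Total surplus = 16

Equilibrium: 488 - 4p = -472 + 4p gives p* = 120, q* = 8.
Demand choke price: p = 122; supply starts at p = 118.
CS = ½(122 − 120)(8) = 8; PS = ½(120 − 118)(8) = 8.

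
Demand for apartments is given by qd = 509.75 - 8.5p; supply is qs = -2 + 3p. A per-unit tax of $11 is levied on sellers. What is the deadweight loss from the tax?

Pre-tax equilibrium: p* = 44.5, q* = 131.5.
Tax on sellers shifts supply to qs = -2 + 3(p − 11) = -35 + 3p.
509.75 - 8.5p = -35 + 3p gives buyer price pb = 2179/46; sellers receive ps = 2179/46 − 11 = 1673/46.
New quantity: q = 509.75 − 8.5(2179/46) = 4927/46.
DWL = ½ × 11 × (131.5 − 4927/46) = 6171/46.

Deadweight loss = 6171/46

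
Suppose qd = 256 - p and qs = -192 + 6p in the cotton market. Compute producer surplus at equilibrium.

Equilibrium: 256 - p = -192 + 6p gives p* = 64, q* = 192.
Supply starts at p = 32 (where qs = 0).
PS = ½(64 − 32)(192) = 3072.

Producer surplus = 3072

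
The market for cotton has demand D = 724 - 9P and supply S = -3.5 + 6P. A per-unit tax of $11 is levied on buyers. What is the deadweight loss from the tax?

Deadweight loss = 217.8

Pre-tax equilibrium: P* = 48.5, Q* = 287.5.
Tax on buyers shifts demand to D = 724 − 9(P + 11) = 625 - 9P.
625 - 9P = -3.5 + 6P gives seller price Ps = 41.9; buyers pay Pb = 41.9 + 11 = 52.9.
New quantity: Q = 724 − 9(52.9) = 247.9.
DWL = ½ × 11 × (287.5 − 247.9) = 217.8.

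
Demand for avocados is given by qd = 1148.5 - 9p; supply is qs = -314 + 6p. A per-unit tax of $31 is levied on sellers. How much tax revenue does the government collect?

Tax revenue = 4941.4

Pre-tax equilibrium: p* = 97.5, q* = 271.
Tax on sellers shifts supply to qs = -314 + 6(p − 31) = -500 + 6p.
1148.5 - 9p = -500 + 6p gives buyer price pb = 109.9; sellers receive ps = 109.9 − 31 = 78.9.
New quantity: q = 1148.5 − 9(109.9) = 159.4.
Revenue = 31 × 159.4 = 4941.4.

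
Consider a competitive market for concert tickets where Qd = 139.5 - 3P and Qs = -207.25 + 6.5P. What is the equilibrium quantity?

Q* = 30

Set Qd = Qs: 139.5 - 3P = -207.25 + 6.5P.
346.75 = 9.5P, so P* = 36.5.
Q* = 139.5 − 3(36.5) = 30.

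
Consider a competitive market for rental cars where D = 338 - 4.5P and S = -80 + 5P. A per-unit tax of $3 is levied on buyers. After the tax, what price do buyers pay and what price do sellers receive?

Pre-tax equilibrium: P* = 44, Q* = 140.
Tax on buyers shifts demand to D = 338 − 4.5(P + 3) = 324.5 - 4.5P.
324.5 - 4.5P = -80 + 5P gives seller price Ps = 809/19; buyers pay Pb = 809/19 + 3 = 866/19.
New quantity: Q = 338 − 4.5(866/19) = 2525/19.

Buyers pay 866/19, sellers receive 809/19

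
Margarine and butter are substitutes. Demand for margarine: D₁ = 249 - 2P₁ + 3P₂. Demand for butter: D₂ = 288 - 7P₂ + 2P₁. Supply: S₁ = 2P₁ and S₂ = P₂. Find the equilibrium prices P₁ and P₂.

Market 1: 249 - 2P₁ + 3P₂ = 2P₁ → 4P₁ - 3P₂ = 249.
Market 2: 8P₂ - 2P₁ = 288.
Eliminating P₂: 8×(1) + 3×(2) gives 26P₁ = 2856, so P₁ = 1428/13.
Back-substitute into (2): P₂ = (288 + 2×1428/13) / 8 = 825/13.

P₁ = 1428/13, P₂ = 825/13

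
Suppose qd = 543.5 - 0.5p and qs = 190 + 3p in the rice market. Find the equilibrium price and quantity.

p* = 101, q* = 493

Set qd = qs: 543.5 - 0.5p = 190 + 3p.
353.5 = 3.5p, so p* = 101.
q* = 543.5 − 0.5(101) = 493.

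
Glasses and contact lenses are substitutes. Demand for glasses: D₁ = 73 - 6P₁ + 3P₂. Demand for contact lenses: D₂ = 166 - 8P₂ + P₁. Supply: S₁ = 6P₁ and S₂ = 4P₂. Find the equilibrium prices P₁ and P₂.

Market 1: 73 - 6P₁ + 3P₂ = 6P₁ → 12P₁ - 3P₂ = 73.
Market 2: 12P₂ - P₁ = 166.
Eliminating P₂: 12×(1) + 3×(2) gives 141P₁ = 1374, so P₁ = 458/47.
Back-substitute into (2): P₂ = (166 + 1×458/47) / 12 = 2065/141.

P₁ = 458/47, P₂ = 2065/141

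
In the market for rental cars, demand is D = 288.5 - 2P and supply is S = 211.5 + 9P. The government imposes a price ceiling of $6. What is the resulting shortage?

Shortage = 11

Equilibrium price would be P* = 7, so the ceiling at 6 binds.
At P = 6: D = 288.5 − 2(6) = 276.5, S = 211.5 + 9(6) = 265.5.
Shortage = 276.5 − 265.5 = 11.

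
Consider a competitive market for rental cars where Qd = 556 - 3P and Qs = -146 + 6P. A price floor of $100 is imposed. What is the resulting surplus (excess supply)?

Surplus = 198

Equilibrium price would be P* = 78, so the floor at 100 binds.
At P = 100: Qd = 256, Qs = 454.
Surplus = 454 − 256 = 198.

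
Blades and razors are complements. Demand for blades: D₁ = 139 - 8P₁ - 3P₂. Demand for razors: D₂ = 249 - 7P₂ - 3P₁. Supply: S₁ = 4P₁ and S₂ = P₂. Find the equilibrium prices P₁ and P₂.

Market 1: 139 - 8P₁ - 3P₂ = 4P₁ → 12P₁ + 3P₂ = 139.
Market 2: 8P₂ + 3P₁ = 249.
Eliminating P₂: 8×(1) − 3×(2) gives 87P₁ = 365, so P₁ = 365/87.
Back-substitute into (2): P₂ = (249 − 3×365/87) / 8 = 857/29.

P₁ = 365/87, P₂ = 857/29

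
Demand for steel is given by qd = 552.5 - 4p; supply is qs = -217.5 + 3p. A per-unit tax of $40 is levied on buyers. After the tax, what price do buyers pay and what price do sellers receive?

Buyers pay 890/7, sellers receive 610/7

Pre-tax equilibrium: p* = 110, q* = 112.5.
Tax on buyers shifts demand to qd = 552.5 − 4(p + 40) = 392.5 - 4p.
392.5 - 4p = -217.5 + 3p gives seller price ps = 610/7; buyers pay pb = 610/7 + 40 = 890/7.
New quantity: q = 552.5 − 4(890/7) = 615/14.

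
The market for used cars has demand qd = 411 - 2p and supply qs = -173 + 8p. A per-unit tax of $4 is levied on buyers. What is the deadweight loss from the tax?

Pre-tax equilibrium: p* = 58.4, q* = 294.2.
Tax on buyers shifts demand to qd = 411 − 2(p + 4) = 403 - 2p.
403 - 2p = -173 + 8p gives seller price ps = 57.6; buyers pay pb = 57.6 + 4 = 61.6.
New quantity: q = 411 − 2(61.6) = 287.8.
DWL = ½ × 4 × (294.2 − 287.8) = 12.8.

Deadweight loss = 12.8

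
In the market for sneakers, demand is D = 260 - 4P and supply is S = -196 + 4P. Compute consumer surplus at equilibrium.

Consumer surplus = 128

Equilibrium: 260 - 4P = -196 + 4P gives P* = 57, Q* = 32.
Demand choke price (D = 0): P = 65.
CS = ½(65 − 57)(32) = 128.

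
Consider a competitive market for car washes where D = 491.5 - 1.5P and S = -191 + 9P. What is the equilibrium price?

Set D = S: 491.5 - 1.5P = -191 + 9P.
682.5 = 10.5P, so P* = 65.
Q* = 491.5 − 1.5(65) = 394.

P* = 65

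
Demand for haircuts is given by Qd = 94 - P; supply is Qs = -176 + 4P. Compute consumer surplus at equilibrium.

Equilibrium: 94 - P = -176 + 4P gives P* = 54, Q* = 40.
Demand choke price (Qd = 0): P = 94.
CS = ½(94 − 54)(40) = 800.

Consumer surplus = 800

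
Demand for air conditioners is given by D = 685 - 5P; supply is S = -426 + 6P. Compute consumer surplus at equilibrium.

Equilibrium: 685 - 5P = -426 + 6P gives P* = 101, Q* = 180.
Demand choke price (D = 0): P = 137.
CS = ½(137 − 101)(180) = 3240.

Consumer surplus = 3240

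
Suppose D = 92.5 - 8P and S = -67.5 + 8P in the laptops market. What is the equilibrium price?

P* = 10

Set D = S: 92.5 - 8P = -67.5 + 8P.
160 = 16P, so P* = 10.
Q* = 92.5 − 8(10) = 12.5.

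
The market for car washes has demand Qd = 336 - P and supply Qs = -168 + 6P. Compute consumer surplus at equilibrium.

Equilibrium: 336 - P = -168 + 6P gives P* = 72, Q* = 264.
Demand choke price (Qd = 0): P = 336.
CS = ½(336 − 72)(264) = 34848.

Consumer surplus = 34848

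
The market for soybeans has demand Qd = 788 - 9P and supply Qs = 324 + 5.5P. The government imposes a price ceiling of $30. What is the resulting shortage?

Shortage = 29

Equilibrium price would be P* = 32, so the ceiling at 30 binds.
At P = 30: Qd = 788 − 9(30) = 518, Qs = 324 + 5.5(30) = 489.
Shortage = 518 − 489 = 29.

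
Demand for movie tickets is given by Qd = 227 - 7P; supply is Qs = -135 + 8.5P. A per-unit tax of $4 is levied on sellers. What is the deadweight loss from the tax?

Deadweight loss = 952/31

Pre-tax equilibrium: P* = 724/31, Q* = 1969/31.
Tax on sellers shifts supply to Qs = -135 + 8.5(P − 4) = -169 + 8.5P.
227 - 7P = -169 + 8.5P gives buyer price Pb = 792/31; sellers receive Ps = 792/31 − 4 = 668/31.
New quantity: Q = 227 − 7(792/31) = 1493/31.
DWL = ½ × 4 × (1969/31 − 1493/31) = 952/31.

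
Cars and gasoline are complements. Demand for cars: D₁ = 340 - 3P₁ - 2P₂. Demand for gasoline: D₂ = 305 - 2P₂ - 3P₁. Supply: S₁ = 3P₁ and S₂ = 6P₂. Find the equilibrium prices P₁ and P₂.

Market 1: 340 - 3P₁ - 2P₂ = 3P₁ → 6P₁ + 2P₂ = 340.
Market 2: 8P₂ + 3P₁ = 305.
Eliminating P₂: 8×(1) − 2×(2) gives 42P₁ = 2110, so P₁ = 1055/21.
Back-substitute into (2): P₂ = (305 − 3×1055/21) / 8 = 135/7.

P₁ = 1055/21, P₂ = 135/7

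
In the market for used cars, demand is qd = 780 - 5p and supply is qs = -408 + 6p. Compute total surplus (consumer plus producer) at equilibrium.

Total surplus = 10560

Equilibrium: 780 - 5p = -408 + 6p gives p* = 108, q* = 240.
Demand choke price: p = 156; supply starts at p = 68.
CS = ½(156 − 108)(240) = 5760; PS = ½(108 − 68)(240) = 4800.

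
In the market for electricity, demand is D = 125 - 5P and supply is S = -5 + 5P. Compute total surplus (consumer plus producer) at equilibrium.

Total surplus = 720

Equilibrium: 125 - 5P = -5 + 5P gives P* = 13, Q* = 60.
Demand choke price: P = 25; supply starts at P = 1.
CS = ½(25 − 13)(60) = 360; PS = ½(13 − 1)(60) = 360.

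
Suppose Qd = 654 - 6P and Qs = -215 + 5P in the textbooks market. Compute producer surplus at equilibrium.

Equilibrium: 654 - 6P = -215 + 5P gives P* = 79, Q* = 180.
Supply starts at P = 43 (where Qs = 0).
PS = ½(79 − 43)(180) = 3240.

Producer surplus = 3240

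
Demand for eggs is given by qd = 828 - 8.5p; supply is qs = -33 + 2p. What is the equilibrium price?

Set qd = qs: 828 - 8.5p = -33 + 2p.
861 = 10.5p, so p* = 82.
q* = 828 − 8.5(82) = 131.

p* = 82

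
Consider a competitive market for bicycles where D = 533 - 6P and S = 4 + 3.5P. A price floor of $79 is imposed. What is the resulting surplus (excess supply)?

Surplus = 221.5

Equilibrium price would be P* = 1058/19, so the floor at 79 binds.
At P = 79: D = 59, S = 280.5.
Surplus = 280.5 − 59 = 221.5.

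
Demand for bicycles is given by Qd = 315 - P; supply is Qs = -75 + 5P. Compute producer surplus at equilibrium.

Equilibrium: 315 - P = -75 + 5P gives P* = 65, Q* = 250.
Supply starts at P = 15 (where Qs = 0).
PS = ½(65 − 15)(250) = 6250.

Producer surplus = 6250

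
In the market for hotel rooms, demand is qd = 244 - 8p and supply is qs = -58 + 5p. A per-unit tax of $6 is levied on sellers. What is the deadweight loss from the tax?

Pre-tax equilibrium: p* = 302/13, q* = 756/13.
Tax on sellers shifts supply to qs = -58 + 5(p − 6) = -88 + 5p.
244 - 8p = -88 + 5p gives buyer price pb = 332/13; sellers receive ps = 332/13 − 6 = 254/13.
New quantity: q = 244 − 8(332/13) = 516/13.
DWL = ½ × 6 × (756/13 − 516/13) = 720/13.

Deadweight loss = 720/13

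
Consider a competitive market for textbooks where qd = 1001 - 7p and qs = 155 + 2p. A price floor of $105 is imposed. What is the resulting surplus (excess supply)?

Surplus = 99

Equilibrium price would be p* = 94, so the floor at 105 binds.
At p = 105: qd = 266, qs = 365.
Surplus = 365 − 266 = 99.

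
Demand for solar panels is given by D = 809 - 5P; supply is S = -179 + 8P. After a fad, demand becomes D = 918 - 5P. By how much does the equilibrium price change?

ΔP = 109/13

Original equilibrium: P* = 76, Q* = 429.
New equilibrium: 918 - 5P = -179 + 8P, so 1097 = 13P and P' = 1097/13; Q' = 918 − 5(1097/13) = 6449/13.
Change in price: 1097/13 − 76 = 109/13.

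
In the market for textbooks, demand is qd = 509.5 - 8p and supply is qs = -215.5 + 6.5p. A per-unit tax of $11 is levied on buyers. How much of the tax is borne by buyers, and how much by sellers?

Buyers bear 143/29, sellers bear 176/29

Pre-tax equilibrium: p* = 50, q* = 109.5.
Tax on buyers shifts demand to qd = 509.5 − 8(p + 11) = 421.5 - 8p.
421.5 - 8p = -215.5 + 6.5p gives seller price ps = 1274/29; buyers pay pb = 1274/29 + 11 = 1593/29.
New quantity: q = 509.5 − 8(1593/29) = 4063/58.
Buyer burden = 1593/29 − 50 = 143/29; seller burden = 50 − 1274/29 = 176/29.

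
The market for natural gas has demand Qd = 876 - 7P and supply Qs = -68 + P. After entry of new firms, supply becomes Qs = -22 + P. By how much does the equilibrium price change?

ΔP = -5.75

Original equilibrium: P* = 118, Q* = 50.
New equilibrium: 876 - 7P = -22 + P, so 898 = 8P and P' = 112.25; Q' = 876 − 7(112.25) = 90.25.
Change in price: 112.25 − 118 = -5.75.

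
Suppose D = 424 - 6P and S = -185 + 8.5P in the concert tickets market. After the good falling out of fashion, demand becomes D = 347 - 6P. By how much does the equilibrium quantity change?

Original equilibrium: P* = 42, Q* = 172.
New equilibrium: 347 - 6P = -185 + 8.5P, so 532 = 14.5P and P' = 1064/29; Q' = 347 − 6(1064/29) = 3679/29.
Change in quantity: 3679/29 − 172 = -1309/29.

ΔQ = -1309/29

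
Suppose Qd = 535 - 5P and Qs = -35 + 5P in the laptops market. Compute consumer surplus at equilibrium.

Equilibrium: 535 - 5P = -35 + 5P gives P* = 57, Q* = 250.
Demand choke price (Qd = 0): P = 107.
CS = ½(107 − 57)(250) = 6250.

Consumer surplus = 6250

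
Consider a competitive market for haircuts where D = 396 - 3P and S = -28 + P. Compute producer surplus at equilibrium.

Equilibrium: 396 - 3P = -28 + P gives P* = 106, Q* = 78.
Supply starts at P = 28 (where S = 0).
PS = ½(106 − 28)(78) = 3042.

Producer surplus = 3042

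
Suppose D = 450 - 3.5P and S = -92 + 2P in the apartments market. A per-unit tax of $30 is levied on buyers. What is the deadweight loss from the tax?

Deadweight loss = 6300/11

Pre-tax equilibrium: P* = 1084/11, Q* = 1156/11.
Tax on buyers shifts demand to D = 450 − 3.5(P + 30) = 345 - 3.5P.
345 - 3.5P = -92 + 2P gives seller price Ps = 874/11; buyers pay Pb = 874/11 + 30 = 1204/11.
New quantity: Q = 450 − 3.5(1204/11) = 736/11.
DWL = ½ × 30 × (1156/11 − 736/11) = 6300/11.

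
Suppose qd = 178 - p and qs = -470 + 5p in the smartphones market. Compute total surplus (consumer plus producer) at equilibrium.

Total surplus = 2940

Equilibrium: 178 - p = -470 + 5p gives p* = 108, q* = 70.
Demand choke price: p = 178; supply starts at p = 94.
CS = ½(178 − 108)(70) = 2450; PS = ½(108 − 94)(70) = 490.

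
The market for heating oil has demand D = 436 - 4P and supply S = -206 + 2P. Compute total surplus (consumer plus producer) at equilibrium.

Equilibrium: 436 - 4P = -206 + 2P gives P* = 107, Q* = 8.
Demand choke price: P = 109; supply starts at P = 103.
CS = ½(109 − 107)(8) = 8; PS = ½(107 − 103)(8) = 16.

Total surplus = 24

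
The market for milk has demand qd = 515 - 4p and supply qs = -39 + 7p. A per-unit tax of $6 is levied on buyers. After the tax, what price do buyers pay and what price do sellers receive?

Buyers pay 596/11, sellers receive 530/11

Pre-tax equilibrium: p* = 554/11, q* = 3449/11.
Tax on buyers shifts demand to qd = 515 − 4(p + 6) = 491 - 4p.
491 - 4p = -39 + 7p gives seller price ps = 530/11; buyers pay pb = 530/11 + 6 = 596/11.
New quantity: q = 515 − 4(596/11) = 3281/11.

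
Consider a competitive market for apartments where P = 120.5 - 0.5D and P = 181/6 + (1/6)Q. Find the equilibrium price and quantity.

Set the two price expressions equal: 120.5 - 0.5Q = 181/6 + (1/6)Q.
271/3 = (2/3)Q, so Q* = 135.5.
P* = 120.5 − (0.5)(135.5) = 52.75.

P* = 52.75, Q* = 135.5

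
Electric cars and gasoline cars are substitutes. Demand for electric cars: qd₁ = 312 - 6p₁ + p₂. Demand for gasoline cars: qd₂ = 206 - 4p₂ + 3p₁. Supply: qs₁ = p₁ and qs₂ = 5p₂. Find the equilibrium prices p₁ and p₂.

p₁ = 1507/30, p₂ = 1189/30

Market 1: 312 - 6p₁ + p₂ = p₁ → 7p₁ - p₂ = 312.
Market 2: 9p₂ - 3p₁ = 206.
Eliminating p₂: 9×(1) + 1×(2) gives 60p₁ = 3014, so p₁ = 1507/30.
Back-substitute into (2): p₂ = (206 + 3×1507/30) / 9 = 1189/30.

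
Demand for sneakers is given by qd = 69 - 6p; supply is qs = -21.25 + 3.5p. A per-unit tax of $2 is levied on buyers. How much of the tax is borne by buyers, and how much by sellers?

Pre-tax equilibrium: p* = 9.5, q* = 12.
Tax on buyers shifts demand to qd = 69 − 6(p + 2) = 57 - 6p.
57 - 6p = -21.25 + 3.5p gives seller price ps = 313/38; buyers pay pb = 313/38 + 2 = 389/38.
New quantity: q = 69 − 6(389/38) = 144/19.
Buyer burden = 389/38 − 9.5 = 14/19; seller burden = 9.5 − 313/38 = 24/19.

Buyers bear 14/19, sellers bear 24/19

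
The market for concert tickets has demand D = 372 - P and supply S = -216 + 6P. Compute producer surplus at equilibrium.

Equilibrium: 372 - P = -216 + 6P gives P* = 84, Q* = 288.
Supply starts at P = 36 (where S = 0).
PS = ½(84 − 36)(288) = 6912.

Producer surplus = 6912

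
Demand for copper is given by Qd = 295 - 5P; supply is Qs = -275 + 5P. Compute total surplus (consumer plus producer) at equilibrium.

Equilibrium: 295 - 5P = -275 + 5P gives P* = 57, Q* = 10.
Demand choke price: P = 59; supply starts at P = 55.
CS = ½(59 − 57)(10) = 10; PS = ½(57 − 55)(10) = 10.

Total surplus = 20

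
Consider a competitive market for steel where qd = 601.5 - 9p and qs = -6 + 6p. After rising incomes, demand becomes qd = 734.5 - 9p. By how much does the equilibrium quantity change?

Original equilibrium: p* = 40.5, q* = 237.
New equilibrium: 734.5 - 9p = -6 + 6p, so 740.5 = 15p and p' = 1481/30; q' = 734.5 − 9(1481/30) = 290.2.
Change in quantity: 290.2 − 237 = 53.2.

Δq = 53.2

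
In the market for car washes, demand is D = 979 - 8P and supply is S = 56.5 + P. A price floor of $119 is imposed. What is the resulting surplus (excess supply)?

Surplus = 148.5

Equilibrium price would be P* = 102.5, so the floor at 119 binds.
At P = 119: D = 27, S = 175.5.
Surplus = 175.5 − 27 = 148.5.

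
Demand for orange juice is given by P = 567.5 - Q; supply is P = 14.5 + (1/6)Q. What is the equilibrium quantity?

Q* = 474

Set the two price expressions equal: 567.5 - Q = 14.5 + (1/6)Q.
553 = (7/6)Q, so Q* = 474.
P* = 567.5 − (1)(474) = 93.5.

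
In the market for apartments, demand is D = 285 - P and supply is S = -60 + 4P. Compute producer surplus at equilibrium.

Producer surplus = 5832

Equilibrium: 285 - P = -60 + 4P gives P* = 69, Q* = 216.
Supply starts at P = 15 (where S = 0).
PS = ½(69 − 15)(216) = 5832.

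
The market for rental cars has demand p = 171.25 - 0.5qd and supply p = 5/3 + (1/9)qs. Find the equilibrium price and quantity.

p* = 32.5, q* = 277.5

Set the two price expressions equal: 171.25 - 0.5q = 5/3 + (1/9)q.
2035/12 = (11/18)q, so q* = 277.5.
p* = 171.25 − (0.5)(277.5) = 32.5.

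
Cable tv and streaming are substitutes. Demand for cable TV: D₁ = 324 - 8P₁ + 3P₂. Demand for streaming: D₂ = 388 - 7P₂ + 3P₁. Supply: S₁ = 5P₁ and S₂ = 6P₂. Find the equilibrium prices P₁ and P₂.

Market 1: 324 - 8P₁ + 3P₂ = 5P₁ → 13P₁ - 3P₂ = 324.
Market 2: 13P₂ - 3P₁ = 388.
Eliminating P₂: 13×(1) + 3×(2) gives 160P₁ = 5376, so P₁ = 33.6.
Back-substitute into (2): P₂ = (388 + 3×33.6) / 13 = 37.6.

P₁ = 33.6, P₂ = 37.6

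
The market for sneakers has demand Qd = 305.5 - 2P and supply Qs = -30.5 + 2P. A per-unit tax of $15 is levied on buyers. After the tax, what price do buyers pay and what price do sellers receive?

Pre-tax equilibrium: P* = 84, Q* = 137.5.
Tax on buyers shifts demand to Qd = 305.5 − 2(P + 15) = 275.5 - 2P.
275.5 - 2P = -30.5 + 2P gives seller price Ps = 76.5; buyers pay Pb = 76.5 + 15 = 91.5.
New quantity: Q = 305.5 − 2(91.5) = 122.5.

Buyers pay $91.5, sellers receive $76.5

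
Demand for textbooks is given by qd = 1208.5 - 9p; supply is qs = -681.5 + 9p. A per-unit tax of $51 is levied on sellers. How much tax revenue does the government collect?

Pre-tax equilibrium: p* = 105, q* = 263.5.
Tax on sellers shifts supply to qs = -681.5 + 9(p − 51) = -1140.5 + 9p.
1208.5 - 9p = -1140.5 + 9p gives buyer price pb = 130.5; sellers receive ps = 130.5 − 51 = 79.5.
New quantity: q = 1208.5 − 9(130.5) = 34.
Revenue = 51 × 34 = 1734.

Tax revenue = 1734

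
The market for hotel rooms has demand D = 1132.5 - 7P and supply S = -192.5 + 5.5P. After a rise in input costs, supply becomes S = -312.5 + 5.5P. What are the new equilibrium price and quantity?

Original equilibrium: P* = 106, Q* = 390.5.
New equilibrium: 1132.5 - 7P = -312.5 + 5.5P, so 1445 = 12.5P and P' = 115.6; Q' = 1132.5 − 7(115.6) = 323.3.

P' = 115.6, Q' = 323.3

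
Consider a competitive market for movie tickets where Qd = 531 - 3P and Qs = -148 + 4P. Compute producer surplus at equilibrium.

Equilibrium: 531 - 3P = -148 + 4P gives P* = 97, Q* = 240.
Supply starts at P = 37 (where Qs = 0).
PS = ½(97 − 37)(240) = 7200.

Producer surplus = 7200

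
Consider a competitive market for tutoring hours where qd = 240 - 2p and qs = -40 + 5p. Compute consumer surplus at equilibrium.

Consumer surplus = 6400

Equilibrium: 240 - 2p = -40 + 5p gives p* = 40, q* = 160.
Demand choke price (qd = 0): p = 120.
CS = ½(120 − 40)(160) = 6400.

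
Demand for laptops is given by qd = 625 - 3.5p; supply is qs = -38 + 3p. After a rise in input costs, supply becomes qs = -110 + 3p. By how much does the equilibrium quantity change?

Original equilibrium: p* = 102, q* = 268.
New equilibrium: 625 - 3.5p = -110 + 3p, so 735 = 6.5p and p' = 1470/13; q' = 625 − 3.5(1470/13) = 2980/13.
Change in quantity: 2980/13 − 268 = -504/13.

Δq = -504/13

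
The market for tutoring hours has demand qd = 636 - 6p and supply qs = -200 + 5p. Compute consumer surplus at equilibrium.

Equilibrium: 636 - 6p = -200 + 5p gives p* = 76, q* = 180.
Demand choke price (qd = 0): p = 106.
CS = ½(106 − 76)(180) = 2700.

Consumer surplus = 2700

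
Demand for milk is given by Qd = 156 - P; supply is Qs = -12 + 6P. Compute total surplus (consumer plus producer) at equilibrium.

Equilibrium: 156 - P = -12 + 6P gives P* = 24, Q* = 132.
Demand choke price: P = 156; supply starts at P = 2.
CS = ½(156 − 24)(132) = 8712; PS = ½(24 − 2)(132) = 1452.

Total surplus = 10164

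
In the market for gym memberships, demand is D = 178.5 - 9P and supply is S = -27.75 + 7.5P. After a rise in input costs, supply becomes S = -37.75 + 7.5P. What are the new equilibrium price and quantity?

Original equilibrium: P* = 12.5, Q* = 66.
New equilibrium: 178.5 - 9P = -37.75 + 7.5P, so 216.25 = 16.5P and P' = 865/66; Q' = 178.5 − 9(865/66) = 666/11.

P' = 865/66, Q' = 666/11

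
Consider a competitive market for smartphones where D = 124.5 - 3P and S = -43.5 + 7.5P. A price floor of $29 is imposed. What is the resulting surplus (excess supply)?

Equilibrium price would be P* = 16, so the floor at 29 binds.
At P = 29: D = 37.5, S = 174.
Surplus = 174 − 37.5 = 136.5.

Surplus = 136.5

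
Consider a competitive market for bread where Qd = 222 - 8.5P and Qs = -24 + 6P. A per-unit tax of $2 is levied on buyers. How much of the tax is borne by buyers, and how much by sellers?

Pre-tax equilibrium: P* = 492/29, Q* = 2256/29.
Tax on buyers shifts demand to Qd = 222 − 8.5(P + 2) = 205 - 8.5P.
205 - 8.5P = -24 + 6P gives seller price Ps = 458/29; buyers pay Pb = 458/29 + 2 = 516/29.
New quantity: Q = 222 − 8.5(516/29) = 2052/29.
Buyer burden = 516/29 − 492/29 = 24/29; seller burden = 492/29 − 458/29 = 34/29.

Buyers bear 24/29, sellers bear 34/29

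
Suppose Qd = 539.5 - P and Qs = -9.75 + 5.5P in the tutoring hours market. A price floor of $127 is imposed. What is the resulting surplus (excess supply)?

Equilibrium price would be P* = 84.5, so the floor at 127 binds.
At P = 127: Qd = 412.5, Qs = 688.75.
Surplus = 688.75 − 412.5 = 276.25.

Surplus = 276.25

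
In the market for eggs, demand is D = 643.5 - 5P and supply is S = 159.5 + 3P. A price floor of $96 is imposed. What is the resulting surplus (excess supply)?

Surplus = 284

Equilibrium price would be P* = 60.5, so the floor at 96 binds.
At P = 96: D = 163.5, S = 447.5.
Surplus = 447.5 − 163.5 = 284.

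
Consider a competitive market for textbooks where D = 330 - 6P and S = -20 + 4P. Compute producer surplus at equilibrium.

Producer surplus = 1800

Equilibrium: 330 - 6P = -20 + 4P gives P* = 35, Q* = 120.
Supply starts at P = 5 (where S = 0).
PS = ½(35 − 5)(120) = 1800.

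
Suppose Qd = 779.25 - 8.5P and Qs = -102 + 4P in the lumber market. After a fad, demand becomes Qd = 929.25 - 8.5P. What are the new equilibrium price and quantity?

P' = 82.5, Q' = 228

Original equilibrium: P* = 70.5, Q* = 180.
New equilibrium: 929.25 - 8.5P = -102 + 4P, so 1031.25 = 12.5P and P' = 82.5; Q' = 929.25 − 8.5(82.5) = 228.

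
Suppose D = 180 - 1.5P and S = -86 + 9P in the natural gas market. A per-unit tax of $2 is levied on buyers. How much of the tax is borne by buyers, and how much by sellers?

Buyers bear 12/7, sellers bear 2/7

Pre-tax equilibrium: P* = 76/3, Q* = 142.
Tax on buyers shifts demand to D = 180 − 1.5(P + 2) = 177 - 1.5P.
177 - 1.5P = -86 + 9P gives seller price Ps = 526/21; buyers pay Pb = 526/21 + 2 = 568/21.
New quantity: Q = 180 − 1.5(568/21) = 976/7.
Buyer burden = 568/21 − 76/3 = 12/7; seller burden = 76/3 − 526/21 = 2/7.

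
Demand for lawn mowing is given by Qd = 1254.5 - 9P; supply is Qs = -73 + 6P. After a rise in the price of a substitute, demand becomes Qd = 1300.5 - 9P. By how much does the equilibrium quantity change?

Original equilibrium: P* = 88.5, Q* = 458.
New equilibrium: 1300.5 - 9P = -73 + 6P, so 1373.5 = 15P and P' = 2747/30; Q' = 1300.5 − 9(2747/30) = 476.4.
Change in quantity: 476.4 − 458 = 18.4.

ΔQ = 18.4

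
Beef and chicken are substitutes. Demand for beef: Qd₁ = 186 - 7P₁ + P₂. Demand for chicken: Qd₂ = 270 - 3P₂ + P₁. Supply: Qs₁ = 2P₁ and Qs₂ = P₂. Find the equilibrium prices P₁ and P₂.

Market 1: 186 - 7P₁ + P₂ = 2P₁ → 9P₁ - P₂ = 186.
Market 2: 4P₂ - P₁ = 270.
Eliminating P₂: 4×(1) + 1×(2) gives 35P₁ = 1014, so P₁ = 1014/35.
Back-substitute into (2): P₂ = (270 + 1×1014/35) / 4 = 2616/35.

P₁ = 1014/35, P₂ = 2616/35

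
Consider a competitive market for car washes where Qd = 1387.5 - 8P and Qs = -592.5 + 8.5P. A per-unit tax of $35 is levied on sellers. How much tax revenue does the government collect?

Pre-tax equilibrium: P* = 120, Q* = 427.5.
Tax on sellers shifts supply to Qs = -592.5 + 8.5(P − 35) = -890 + 8.5P.
1387.5 - 8P = -890 + 8.5P gives buyer price Pb = 4555/33; sellers receive Ps = 4555/33 − 35 = 3400/33.
New quantity: Q = 1387.5 − 8(4555/33) = 18695/66.
Revenue = 35 × 18695/66 = 654325/66.

Tax revenue = 654325/66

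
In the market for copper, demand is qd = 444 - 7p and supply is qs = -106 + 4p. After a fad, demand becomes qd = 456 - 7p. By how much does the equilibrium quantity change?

Original equilibrium: p* = 50, q* = 94.
New equilibrium: 456 - 7p = -106 + 4p, so 562 = 11p and p' = 562/11; q' = 456 − 7(562/11) = 1082/11.
Change in quantity: 1082/11 − 94 = 48/11.

Δq = 48/11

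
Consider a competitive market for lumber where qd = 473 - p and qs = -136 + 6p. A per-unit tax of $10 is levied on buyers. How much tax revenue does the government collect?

Pre-tax equilibrium: p* = 87, q* = 386.
Tax on buyers shifts demand to qd = 473 − 1(p + 10) = 463 - p.
463 - p = -136 + 6p gives seller price ps = 599/7; buyers pay pb = 599/7 + 10 = 669/7.
New quantity: q = 473 − 1(669/7) = 2642/7.
Revenue = 10 × 2642/7 = 26420/7.

Tax revenue = 26420/7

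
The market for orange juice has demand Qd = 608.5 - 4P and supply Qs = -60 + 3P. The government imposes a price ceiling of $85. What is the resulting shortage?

Equilibrium price would be P* = 95.5, so the ceiling at 85 binds.
At P = 85: Qd = 608.5 − 4(85) = 268.5, Qs = -60 + 3(85) = 195.
Shortage = 268.5 − 195 = 73.5.

Shortage = 73.5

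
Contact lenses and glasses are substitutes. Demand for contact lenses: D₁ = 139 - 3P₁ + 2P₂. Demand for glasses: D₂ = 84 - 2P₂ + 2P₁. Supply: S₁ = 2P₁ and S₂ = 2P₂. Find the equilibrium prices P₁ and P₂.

Market 1: 139 - 3P₁ + 2P₂ = 2P₁ → 5P₁ - 2P₂ = 139.
Market 2: 4P₂ - 2P₁ = 84.
Eliminating P₂: 4×(1) + 2×(2) gives 16P₁ = 724, so P₁ = 45.25.
Back-substitute into (2): P₂ = (84 + 2×45.25) / 4 = 43.625.

P₁ = 45.25, P₂ = 43.625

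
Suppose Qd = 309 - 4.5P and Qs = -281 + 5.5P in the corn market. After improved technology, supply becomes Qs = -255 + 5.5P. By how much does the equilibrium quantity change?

ΔQ = 11.7

Original equilibrium: P* = 59, Q* = 43.5.
New equilibrium: 309 - 4.5P = -255 + 5.5P, so 564 = 10P and P' = 56.4; Q' = 309 − 4.5(56.4) = 55.2.
Change in quantity: 55.2 − 43.5 = 11.7.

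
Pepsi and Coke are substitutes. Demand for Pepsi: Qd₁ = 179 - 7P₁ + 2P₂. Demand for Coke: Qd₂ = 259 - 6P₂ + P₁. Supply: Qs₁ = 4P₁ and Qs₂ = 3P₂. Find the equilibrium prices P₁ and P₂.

P₁ = 2129/97, P₂ = 3028/97

Market 1: 179 - 7P₁ + 2P₂ = 4P₁ → 11P₁ - 2P₂ = 179.
Market 2: 9P₂ - P₁ = 259.
Eliminating P₂: 9×(1) + 2×(2) gives 97P₁ = 2129, so P₁ = 2129/97.
Back-substitute into (2): P₂ = (259 + 1×2129/97) / 9 = 3028/97.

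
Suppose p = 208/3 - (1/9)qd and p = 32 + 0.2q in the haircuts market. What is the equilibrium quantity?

q* = 120

Set the two price expressions equal: 208/3 - (1/9)q = 32 + 0.2q.
112/3 = (14/45)q, so q* = 120.
p* = 208/3 − (1/9)(120) = 56.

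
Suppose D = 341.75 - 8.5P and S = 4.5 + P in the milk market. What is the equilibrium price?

Set D = S: 341.75 - 8.5P = 4.5 + P.
337.25 = 9.5P, so P* = 35.5.
Q* = 341.75 − 8.5(35.5) = 40.

P* = 35.5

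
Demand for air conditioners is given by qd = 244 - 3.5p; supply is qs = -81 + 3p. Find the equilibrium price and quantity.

Set qd = qs: 244 - 3.5p = -81 + 3p.
325 = 6.5p, so p* = 50.
q* = 244 − 3.5(50) = 69.

p* = 50, q* = 69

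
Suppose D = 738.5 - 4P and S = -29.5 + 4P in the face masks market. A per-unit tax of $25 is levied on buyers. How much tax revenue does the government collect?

Tax revenue = 7612.5

Pre-tax equilibrium: P* = 96, Q* = 354.5.
Tax on buyers shifts demand to D = 738.5 − 4(P + 25) = 638.5 - 4P.
638.5 - 4P = -29.5 + 4P gives seller price Ps = 83.5; buyers pay Pb = 83.5 + 25 = 108.5.
New quantity: Q = 738.5 − 4(108.5) = 304.5.
Revenue = 25 × 304.5 = 7612.5.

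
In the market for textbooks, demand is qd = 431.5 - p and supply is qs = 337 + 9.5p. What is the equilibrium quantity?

q* = 422.5

Set qd = qs: 431.5 - p = 337 + 9.5p.
94.5 = 10.5p, so p* = 9.
q* = 431.5 − 1(9) = 422.5.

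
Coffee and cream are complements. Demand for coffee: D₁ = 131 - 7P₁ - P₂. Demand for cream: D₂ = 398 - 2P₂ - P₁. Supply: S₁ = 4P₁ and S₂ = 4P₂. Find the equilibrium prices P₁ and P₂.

P₁ = 388/65, P₂ = 4247/65

Market 1: 131 - 7P₁ - P₂ = 4P₁ → 11P₁ + P₂ = 131.
Market 2: 6P₂ + P₁ = 398.
Eliminating P₂: 6×(1) − 1×(2) gives 65P₁ = 388, so P₁ = 388/65.
Back-substitute into (2): P₂ = (398 − 1×388/65) / 6 = 4247/65.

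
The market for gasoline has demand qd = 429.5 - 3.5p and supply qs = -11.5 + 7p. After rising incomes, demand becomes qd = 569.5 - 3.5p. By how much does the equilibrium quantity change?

Original equilibrium: p* = 42, q* = 282.5.
New equilibrium: 569.5 - 3.5p = -11.5 + 7p, so 581 = 10.5p and p' = 166/3; q' = 569.5 − 3.5(166/3) = 2255/6.
Change in quantity: 2255/6 − 282.5 = 280/3.

Δq = 280/3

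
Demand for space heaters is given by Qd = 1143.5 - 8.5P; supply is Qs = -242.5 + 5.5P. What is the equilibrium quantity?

Set Qd = Qs: 1143.5 - 8.5P = -242.5 + 5.5P.
1386 = 14P, so P* = 99.
Q* = 1143.5 − 8.5(99) = 302.

Q* = 302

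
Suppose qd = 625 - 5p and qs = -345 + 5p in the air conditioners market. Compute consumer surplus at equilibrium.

Equilibrium: 625 - 5p = -345 + 5p gives p* = 97, q* = 140.
Demand choke price (qd = 0): p = 125.
CS = ½(125 − 97)(140) = 1960.

Consumer surplus = 1960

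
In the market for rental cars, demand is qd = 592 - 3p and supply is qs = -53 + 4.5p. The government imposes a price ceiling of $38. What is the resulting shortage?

Shortage = 360

Equilibrium price would be p* = 86, so the ceiling at 38 binds.
At p = 38: qd = 592 − 3(38) = 478, qs = -53 + 4.5(38) = 118.
Shortage = 478 − 118 = 360.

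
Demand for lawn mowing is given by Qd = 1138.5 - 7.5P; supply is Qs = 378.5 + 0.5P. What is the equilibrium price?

P* = 95

Set Qd = Qs: 1138.5 - 7.5P = 378.5 + 0.5P.
760 = 8P, so P* = 95.
Q* = 1138.5 − 7.5(95) = 426.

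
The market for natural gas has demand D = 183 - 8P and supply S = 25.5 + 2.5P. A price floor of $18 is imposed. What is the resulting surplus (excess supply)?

Surplus = 31.5

Equilibrium price would be P* = 15, so the floor at 18 binds.
At P = 18: D = 39, S = 70.5.
Surplus = 70.5 − 39 = 31.5.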